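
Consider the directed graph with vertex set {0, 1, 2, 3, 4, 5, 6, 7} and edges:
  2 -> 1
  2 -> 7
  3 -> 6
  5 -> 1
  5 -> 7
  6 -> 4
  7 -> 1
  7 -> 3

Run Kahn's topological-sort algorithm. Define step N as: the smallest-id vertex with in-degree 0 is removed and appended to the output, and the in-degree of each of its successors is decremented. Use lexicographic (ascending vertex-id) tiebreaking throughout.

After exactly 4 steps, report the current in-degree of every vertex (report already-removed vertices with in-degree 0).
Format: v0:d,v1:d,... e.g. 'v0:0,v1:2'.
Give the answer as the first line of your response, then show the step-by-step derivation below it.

v0:0,v1:0,v2:0,v3:0,v4:1,v5:0,v6:1,v7:0

step 1: output 0; order=[0]; indeg=(0,3,0,1,1,0,1,2)
step 2: output 2; order=[0,2]; indeg=(0,2,0,1,1,0,1,1)
step 3: output 5; order=[0,2,5]; indeg=(0,1,0,1,1,0,1,0)
step 4: output 7; order=[0,2,5,7]; indeg=(0,0,0,0,1,0,1,0)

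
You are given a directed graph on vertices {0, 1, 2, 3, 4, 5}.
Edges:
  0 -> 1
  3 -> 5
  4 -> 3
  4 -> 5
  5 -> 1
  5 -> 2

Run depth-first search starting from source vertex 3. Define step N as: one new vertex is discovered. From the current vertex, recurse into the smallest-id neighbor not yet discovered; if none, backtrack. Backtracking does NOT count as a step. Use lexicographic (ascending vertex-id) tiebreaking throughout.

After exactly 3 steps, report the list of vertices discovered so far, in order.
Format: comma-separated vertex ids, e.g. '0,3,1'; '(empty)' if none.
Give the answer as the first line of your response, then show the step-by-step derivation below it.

3,5,1

step 1: discover 3; path=3; order=3
step 2: discover 5; path=3>5; order=3,5
step 3: discover 1; path=3>5>1; order=3,5,1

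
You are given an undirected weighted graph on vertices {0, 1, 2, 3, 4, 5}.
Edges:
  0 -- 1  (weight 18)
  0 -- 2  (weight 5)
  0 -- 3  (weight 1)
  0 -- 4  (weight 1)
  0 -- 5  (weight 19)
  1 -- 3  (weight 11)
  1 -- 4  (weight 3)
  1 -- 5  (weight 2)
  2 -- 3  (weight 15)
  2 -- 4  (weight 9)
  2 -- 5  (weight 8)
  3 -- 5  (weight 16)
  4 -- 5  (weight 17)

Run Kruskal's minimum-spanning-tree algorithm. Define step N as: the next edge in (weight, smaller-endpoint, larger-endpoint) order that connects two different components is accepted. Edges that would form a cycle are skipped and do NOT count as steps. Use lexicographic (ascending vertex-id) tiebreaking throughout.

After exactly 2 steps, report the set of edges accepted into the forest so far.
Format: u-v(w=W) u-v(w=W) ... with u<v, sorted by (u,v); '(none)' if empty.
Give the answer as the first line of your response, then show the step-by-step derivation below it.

0-3(w=1) 0-4(w=1)

step 1: add edge 0-3 (w=1); MST = {0-3(w=1)}
step 2: add edge 0-4 (w=1); MST = {0-3(w=1) 0-4(w=1)}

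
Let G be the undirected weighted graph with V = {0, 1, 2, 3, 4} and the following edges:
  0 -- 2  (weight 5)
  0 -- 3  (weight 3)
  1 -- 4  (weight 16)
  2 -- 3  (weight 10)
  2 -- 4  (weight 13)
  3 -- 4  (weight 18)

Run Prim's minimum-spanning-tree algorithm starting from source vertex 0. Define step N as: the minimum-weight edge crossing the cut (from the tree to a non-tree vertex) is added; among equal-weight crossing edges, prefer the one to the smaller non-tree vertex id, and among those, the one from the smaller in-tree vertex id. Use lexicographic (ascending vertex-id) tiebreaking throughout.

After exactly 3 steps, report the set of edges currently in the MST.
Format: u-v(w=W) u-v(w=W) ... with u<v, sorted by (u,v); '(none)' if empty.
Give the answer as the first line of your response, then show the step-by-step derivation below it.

0-2(w=5) 0-3(w=3) 2-4(w=13)

step 1: add edge 0-3 (w=3); MST = {0-3(w=3)}
step 2: add edge 0-2 (w=5); MST = {0-2(w=5) 0-3(w=3)}
step 3: add edge 2-4 (w=13); MST = {0-2(w=5) 0-3(w=3) 2-4(w=13)}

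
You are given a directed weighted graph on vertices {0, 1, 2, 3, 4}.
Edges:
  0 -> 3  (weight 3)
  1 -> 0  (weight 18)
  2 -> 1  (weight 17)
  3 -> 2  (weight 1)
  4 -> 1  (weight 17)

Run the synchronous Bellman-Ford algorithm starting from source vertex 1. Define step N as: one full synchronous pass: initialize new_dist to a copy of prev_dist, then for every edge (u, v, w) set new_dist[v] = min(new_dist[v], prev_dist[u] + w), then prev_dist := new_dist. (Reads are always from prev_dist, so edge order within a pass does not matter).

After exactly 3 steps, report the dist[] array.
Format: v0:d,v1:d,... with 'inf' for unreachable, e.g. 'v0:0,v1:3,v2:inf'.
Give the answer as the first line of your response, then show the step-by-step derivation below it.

v0:18,v1:0,v2:22,v3:21,v4:inf

step 1: dist = v0:18,v1:0,v2:inf,v3:inf,v4:inf
step 2: dist = v0:18,v1:0,v2:inf,v3:21,v4:inf
step 3: dist = v0:18,v1:0,v2:22,v3:21,v4:inf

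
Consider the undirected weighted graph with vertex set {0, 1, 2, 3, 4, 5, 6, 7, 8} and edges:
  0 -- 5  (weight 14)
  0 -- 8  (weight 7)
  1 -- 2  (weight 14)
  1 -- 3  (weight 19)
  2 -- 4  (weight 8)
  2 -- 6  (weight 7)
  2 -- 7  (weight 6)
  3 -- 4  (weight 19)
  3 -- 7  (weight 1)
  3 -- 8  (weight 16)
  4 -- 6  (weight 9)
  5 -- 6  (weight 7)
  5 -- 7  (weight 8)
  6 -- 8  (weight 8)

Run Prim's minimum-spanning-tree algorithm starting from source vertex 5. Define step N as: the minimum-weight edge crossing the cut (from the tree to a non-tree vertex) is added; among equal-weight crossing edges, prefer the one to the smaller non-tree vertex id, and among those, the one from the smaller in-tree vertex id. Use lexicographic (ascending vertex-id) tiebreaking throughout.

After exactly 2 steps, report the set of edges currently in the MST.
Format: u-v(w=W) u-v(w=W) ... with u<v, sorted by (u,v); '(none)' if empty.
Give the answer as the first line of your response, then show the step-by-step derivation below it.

2-6(w=7) 5-6(w=7)

step 1: add edge 5-6 (w=7); MST = {5-6(w=7)}
step 2: add edge 2-6 (w=7); MST = {2-6(w=7) 5-6(w=7)}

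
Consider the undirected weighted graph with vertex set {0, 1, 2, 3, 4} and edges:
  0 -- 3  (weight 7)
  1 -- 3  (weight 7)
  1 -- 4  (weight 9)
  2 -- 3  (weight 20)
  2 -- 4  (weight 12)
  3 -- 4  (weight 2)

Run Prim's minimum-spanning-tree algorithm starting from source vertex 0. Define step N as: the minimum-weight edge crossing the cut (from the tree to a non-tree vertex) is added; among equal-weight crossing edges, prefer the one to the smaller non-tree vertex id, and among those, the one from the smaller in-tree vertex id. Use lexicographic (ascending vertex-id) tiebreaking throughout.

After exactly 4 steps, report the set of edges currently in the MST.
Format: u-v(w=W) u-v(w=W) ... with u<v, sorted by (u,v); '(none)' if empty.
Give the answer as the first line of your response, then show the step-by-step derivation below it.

0-3(w=7) 1-3(w=7) 2-4(w=12) 3-4(w=2)

step 1: add edge 0-3 (w=7); MST = {0-3(w=7)}
step 2: add edge 3-4 (w=2); MST = {0-3(w=7) 3-4(w=2)}
step 3: add edge 1-3 (w=7); MST = {0-3(w=7) 1-3(w=7) 3-4(w=2)}
step 4: add edge 2-4 (w=12); MST = {0-3(w=7) 1-3(w=7) 2-4(w=12) 3-4(w=2)}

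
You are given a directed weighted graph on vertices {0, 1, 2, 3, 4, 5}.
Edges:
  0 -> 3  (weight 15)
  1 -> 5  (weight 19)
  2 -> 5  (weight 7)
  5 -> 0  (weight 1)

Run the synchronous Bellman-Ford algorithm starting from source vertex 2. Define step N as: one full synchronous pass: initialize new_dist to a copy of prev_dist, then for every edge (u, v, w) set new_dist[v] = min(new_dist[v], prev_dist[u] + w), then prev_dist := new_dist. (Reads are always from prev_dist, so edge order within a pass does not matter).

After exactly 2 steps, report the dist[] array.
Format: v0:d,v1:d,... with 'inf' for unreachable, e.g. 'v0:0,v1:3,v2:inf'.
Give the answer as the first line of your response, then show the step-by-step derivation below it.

v0:8,v1:inf,v2:0,v3:inf,v4:inf,v5:7

step 1: dist = v0:inf,v1:inf,v2:0,v3:inf,v4:inf,v5:7
step 2: dist = v0:8,v1:inf,v2:0,v3:inf,v4:inf,v5:7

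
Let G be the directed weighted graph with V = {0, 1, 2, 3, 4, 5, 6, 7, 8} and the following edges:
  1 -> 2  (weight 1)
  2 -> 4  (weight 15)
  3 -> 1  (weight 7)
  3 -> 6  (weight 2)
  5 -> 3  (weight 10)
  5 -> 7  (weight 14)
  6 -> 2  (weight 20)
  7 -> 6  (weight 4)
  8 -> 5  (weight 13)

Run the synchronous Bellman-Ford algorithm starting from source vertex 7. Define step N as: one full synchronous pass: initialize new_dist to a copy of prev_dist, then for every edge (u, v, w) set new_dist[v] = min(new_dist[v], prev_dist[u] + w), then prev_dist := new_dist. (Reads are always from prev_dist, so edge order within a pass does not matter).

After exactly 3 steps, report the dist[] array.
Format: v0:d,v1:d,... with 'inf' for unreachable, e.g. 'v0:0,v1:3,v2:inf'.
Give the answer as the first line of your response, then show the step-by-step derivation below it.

v0:inf,v1:inf,v2:24,v3:inf,v4:39,v5:inf,v6:4,v7:0,v8:inf

step 1: dist = v0:inf,v1:inf,v2:inf,v3:inf,v4:inf,v5:inf,v6:4,v7:0,v8:inf
step 2: dist = v0:inf,v1:inf,v2:24,v3:inf,v4:inf,v5:inf,v6:4,v7:0,v8:inf
step 3: dist = v0:inf,v1:inf,v2:24,v3:inf,v4:39,v5:inf,v6:4,v7:0,v8:inf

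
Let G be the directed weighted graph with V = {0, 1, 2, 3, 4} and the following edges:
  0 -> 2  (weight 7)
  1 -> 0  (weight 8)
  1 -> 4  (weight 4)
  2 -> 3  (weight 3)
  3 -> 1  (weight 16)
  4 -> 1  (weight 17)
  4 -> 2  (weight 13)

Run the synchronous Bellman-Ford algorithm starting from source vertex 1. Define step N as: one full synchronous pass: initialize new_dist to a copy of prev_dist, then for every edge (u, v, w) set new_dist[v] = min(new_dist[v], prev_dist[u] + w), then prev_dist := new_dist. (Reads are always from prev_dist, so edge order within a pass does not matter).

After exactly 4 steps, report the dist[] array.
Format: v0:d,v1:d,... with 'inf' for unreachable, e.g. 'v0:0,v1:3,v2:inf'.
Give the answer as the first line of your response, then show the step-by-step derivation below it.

v0:8,v1:0,v2:15,v3:18,v4:4

step 1: dist = v0:8,v1:0,v2:inf,v3:inf,v4:4
step 2: dist = v0:8,v1:0,v2:15,v3:inf,v4:4
step 3: dist = v0:8,v1:0,v2:15,v3:18,v4:4
step 4: dist = v0:8,v1:0,v2:15,v3:18,v4:4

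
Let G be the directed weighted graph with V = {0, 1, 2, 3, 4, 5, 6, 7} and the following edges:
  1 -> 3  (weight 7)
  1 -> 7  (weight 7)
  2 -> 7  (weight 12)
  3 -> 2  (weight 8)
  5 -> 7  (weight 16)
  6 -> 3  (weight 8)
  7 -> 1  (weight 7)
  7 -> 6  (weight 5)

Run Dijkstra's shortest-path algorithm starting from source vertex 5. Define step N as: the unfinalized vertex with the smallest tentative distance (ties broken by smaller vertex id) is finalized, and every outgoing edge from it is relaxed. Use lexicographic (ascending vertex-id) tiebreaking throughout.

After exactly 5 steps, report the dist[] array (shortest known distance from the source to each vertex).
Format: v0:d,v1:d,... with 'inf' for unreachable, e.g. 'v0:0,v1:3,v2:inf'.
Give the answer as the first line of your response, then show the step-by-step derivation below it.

v0:inf,v1:23,v2:37,v3:29,v4:inf,v5:0,v6:21,v7:16

step 1: dist = v0:inf,v1:inf,v2:inf,v3:inf,v4:inf,v5:0,v6:inf,v7:16
step 2: dist = v0:inf,v1:23,v2:inf,v3:inf,v4:inf,v5:0,v6:21,v7:16
step 3: dist = v0:inf,v1:23,v2:inf,v3:29,v4:inf,v5:0,v6:21,v7:16
step 4: dist = v0:inf,v1:23,v2:inf,v3:29,v4:inf,v5:0,v6:21,v7:16
step 5: dist = v0:inf,v1:23,v2:37,v3:29,v4:inf,v5:0,v6:21,v7:16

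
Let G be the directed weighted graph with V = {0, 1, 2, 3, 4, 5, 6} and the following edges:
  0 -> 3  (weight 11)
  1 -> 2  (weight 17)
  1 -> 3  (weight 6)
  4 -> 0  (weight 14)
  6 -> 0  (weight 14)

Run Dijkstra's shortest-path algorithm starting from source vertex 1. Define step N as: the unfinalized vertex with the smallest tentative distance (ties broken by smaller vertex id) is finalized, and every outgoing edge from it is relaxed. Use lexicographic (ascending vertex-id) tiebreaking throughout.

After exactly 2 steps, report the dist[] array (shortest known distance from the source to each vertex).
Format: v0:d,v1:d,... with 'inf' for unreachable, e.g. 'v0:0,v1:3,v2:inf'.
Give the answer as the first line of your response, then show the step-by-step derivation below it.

v0:inf,v1:0,v2:17,v3:6,v4:inf,v5:inf,v6:inf

step 1: dist = v0:inf,v1:0,v2:17,v3:6,v4:inf,v5:inf,v6:inf
step 2: dist = v0:inf,v1:0,v2:17,v3:6,v4:inf,v5:inf,v6:inf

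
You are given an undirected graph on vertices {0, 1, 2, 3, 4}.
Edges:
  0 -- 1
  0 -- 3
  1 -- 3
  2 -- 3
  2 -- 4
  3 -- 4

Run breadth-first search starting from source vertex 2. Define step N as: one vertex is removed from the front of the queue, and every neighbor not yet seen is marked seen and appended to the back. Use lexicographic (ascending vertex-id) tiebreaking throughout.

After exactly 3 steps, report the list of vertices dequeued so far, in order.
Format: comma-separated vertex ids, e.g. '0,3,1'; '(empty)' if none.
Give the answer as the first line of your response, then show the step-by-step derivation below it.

2,3,4

step 1: dequeue 2; queue=[3,4]; order=2
step 2: dequeue 3; queue=[4,0,1]; order=2,3
step 3: dequeue 4; queue=[0,1]; order=2,3,4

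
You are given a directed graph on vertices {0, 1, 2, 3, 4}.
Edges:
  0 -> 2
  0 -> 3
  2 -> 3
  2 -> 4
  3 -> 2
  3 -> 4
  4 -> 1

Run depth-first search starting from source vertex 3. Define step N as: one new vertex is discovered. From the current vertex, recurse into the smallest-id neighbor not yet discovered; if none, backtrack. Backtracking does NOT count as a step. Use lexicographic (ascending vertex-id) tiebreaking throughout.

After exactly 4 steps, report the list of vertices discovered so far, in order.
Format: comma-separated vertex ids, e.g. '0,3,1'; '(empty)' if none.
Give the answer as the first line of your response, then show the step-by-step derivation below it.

3,2,4,1

step 1: discover 3; path=3; order=3
step 2: discover 2; path=3>2; order=3,2
step 3: discover 4; path=3>2>4; order=3,2,4
step 4: discover 1; path=3>2>4>1; order=3,2,4,1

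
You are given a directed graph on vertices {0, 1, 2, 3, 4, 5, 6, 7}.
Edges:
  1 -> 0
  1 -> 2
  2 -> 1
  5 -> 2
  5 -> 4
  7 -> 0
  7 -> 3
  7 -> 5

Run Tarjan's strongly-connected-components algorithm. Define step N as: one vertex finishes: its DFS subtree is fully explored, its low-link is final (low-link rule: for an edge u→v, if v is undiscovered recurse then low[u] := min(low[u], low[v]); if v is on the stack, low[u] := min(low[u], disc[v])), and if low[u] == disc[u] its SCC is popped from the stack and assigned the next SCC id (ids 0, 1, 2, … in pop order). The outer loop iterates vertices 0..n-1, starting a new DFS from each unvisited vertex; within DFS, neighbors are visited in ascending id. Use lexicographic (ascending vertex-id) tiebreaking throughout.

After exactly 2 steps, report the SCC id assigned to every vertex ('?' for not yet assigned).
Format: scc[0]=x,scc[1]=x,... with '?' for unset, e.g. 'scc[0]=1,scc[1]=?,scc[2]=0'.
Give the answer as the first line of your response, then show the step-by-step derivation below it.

scc[0]=0,scc[1]=?,scc[2]=?,scc[3]=?,scc[4]=?,scc[5]=?,scc[6]=?,scc[7]=?

step 1: low=(low[0]=0,low[1]=?,low[2]=?,low[3]=?,low[4]=?,low[5]=?,low[6]=?,low[7]=?); scc=(scc[0]=0,scc[1]=?,scc[2]=?,scc[3]=?,scc[4]=?,scc[5]=?,scc[6]=?,scc[7]=?)
step 2: low=(low[0]=0,low[1]=1,low[2]=1,low[3]=?,low[4]=?,low[5]=?,low[6]=?,low[7]=?); scc=(scc[0]=0,scc[1]=?,scc[2]=?,scc[3]=?,scc[4]=?,scc[5]=?,scc[6]=?,scc[7]=?)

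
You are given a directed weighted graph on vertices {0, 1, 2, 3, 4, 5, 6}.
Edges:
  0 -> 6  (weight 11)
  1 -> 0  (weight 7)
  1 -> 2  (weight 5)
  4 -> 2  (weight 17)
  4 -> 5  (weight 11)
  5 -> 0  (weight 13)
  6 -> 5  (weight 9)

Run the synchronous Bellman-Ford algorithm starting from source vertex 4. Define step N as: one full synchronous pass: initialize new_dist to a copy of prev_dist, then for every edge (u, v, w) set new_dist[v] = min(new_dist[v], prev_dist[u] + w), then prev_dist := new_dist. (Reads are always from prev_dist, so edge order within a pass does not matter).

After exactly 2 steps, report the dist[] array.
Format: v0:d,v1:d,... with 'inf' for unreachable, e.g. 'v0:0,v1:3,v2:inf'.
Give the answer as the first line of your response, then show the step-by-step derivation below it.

v0:24,v1:inf,v2:17,v3:inf,v4:0,v5:11,v6:inf

step 1: dist = v0:inf,v1:inf,v2:17,v3:inf,v4:0,v5:11,v6:inf
step 2: dist = v0:24,v1:inf,v2:17,v3:inf,v4:0,v5:11,v6:inf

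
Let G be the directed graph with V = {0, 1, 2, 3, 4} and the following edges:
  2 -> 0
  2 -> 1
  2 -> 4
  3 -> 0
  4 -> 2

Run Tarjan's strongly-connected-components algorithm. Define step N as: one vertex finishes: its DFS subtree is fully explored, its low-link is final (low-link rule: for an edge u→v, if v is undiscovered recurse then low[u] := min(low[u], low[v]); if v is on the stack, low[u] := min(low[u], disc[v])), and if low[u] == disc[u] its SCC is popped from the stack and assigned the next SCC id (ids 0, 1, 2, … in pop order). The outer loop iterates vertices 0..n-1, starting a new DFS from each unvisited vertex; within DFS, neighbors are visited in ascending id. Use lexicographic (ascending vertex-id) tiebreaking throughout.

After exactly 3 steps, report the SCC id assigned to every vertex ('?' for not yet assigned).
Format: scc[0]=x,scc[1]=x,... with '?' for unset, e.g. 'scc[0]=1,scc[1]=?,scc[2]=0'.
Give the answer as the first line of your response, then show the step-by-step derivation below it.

scc[0]=0,scc[1]=1,scc[2]=?,scc[3]=?,scc[4]=?

step 1: low=(low[0]=0,low[1]=?,low[2]=?,low[3]=?,low[4]=?); scc=(scc[0]=0,scc[1]=?,scc[2]=?,scc[3]=?,scc[4]=?)
step 2: low=(low[0]=0,low[1]=1,low[2]=?,low[3]=?,low[4]=?); scc=(scc[0]=0,scc[1]=1,scc[2]=?,scc[3]=?,scc[4]=?)
step 3: low=(low[0]=0,low[1]=1,low[2]=2,low[3]=?,low[4]=2); scc=(scc[0]=0,scc[1]=1,scc[2]=?,scc[3]=?,scc[4]=?)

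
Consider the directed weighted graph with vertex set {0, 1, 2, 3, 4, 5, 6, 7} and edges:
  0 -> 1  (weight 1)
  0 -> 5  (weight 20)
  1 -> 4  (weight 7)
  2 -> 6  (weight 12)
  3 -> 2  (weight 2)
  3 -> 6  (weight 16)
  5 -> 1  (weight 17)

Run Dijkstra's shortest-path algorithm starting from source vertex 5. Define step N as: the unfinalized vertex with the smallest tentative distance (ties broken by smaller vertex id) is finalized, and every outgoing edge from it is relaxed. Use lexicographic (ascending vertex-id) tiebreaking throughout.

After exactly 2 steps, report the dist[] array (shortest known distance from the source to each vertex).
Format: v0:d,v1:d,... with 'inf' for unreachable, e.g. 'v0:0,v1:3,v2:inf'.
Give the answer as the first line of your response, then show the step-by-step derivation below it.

v0:inf,v1:17,v2:inf,v3:inf,v4:24,v5:0,v6:inf,v7:inf

step 1: dist = v0:inf,v1:17,v2:inf,v3:inf,v4:inf,v5:0,v6:inf,v7:inf
step 2: dist = v0:inf,v1:17,v2:inf,v3:inf,v4:24,v5:0,v6:inf,v7:inf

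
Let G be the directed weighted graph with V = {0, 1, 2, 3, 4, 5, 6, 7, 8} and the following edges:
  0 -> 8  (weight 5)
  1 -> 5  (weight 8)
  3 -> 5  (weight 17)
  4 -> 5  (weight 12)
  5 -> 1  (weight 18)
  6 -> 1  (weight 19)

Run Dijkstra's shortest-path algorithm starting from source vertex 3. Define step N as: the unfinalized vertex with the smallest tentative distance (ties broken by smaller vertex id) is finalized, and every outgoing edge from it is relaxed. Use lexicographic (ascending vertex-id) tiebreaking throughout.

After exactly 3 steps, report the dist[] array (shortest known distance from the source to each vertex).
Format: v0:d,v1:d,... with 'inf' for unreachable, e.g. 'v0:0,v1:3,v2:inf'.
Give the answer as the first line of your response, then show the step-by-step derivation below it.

v0:inf,v1:35,v2:inf,v3:0,v4:inf,v5:17,v6:inf,v7:inf,v8:inf

step 1: dist = v0:inf,v1:inf,v2:inf,v3:0,v4:inf,v5:17,v6:inf,v7:inf,v8:inf
step 2: dist = v0:inf,v1:35,v2:inf,v3:0,v4:inf,v5:17,v6:inf,v7:inf,v8:inf
step 3: dist = v0:inf,v1:35,v2:inf,v3:0,v4:inf,v5:17,v6:inf,v7:inf,v8:inf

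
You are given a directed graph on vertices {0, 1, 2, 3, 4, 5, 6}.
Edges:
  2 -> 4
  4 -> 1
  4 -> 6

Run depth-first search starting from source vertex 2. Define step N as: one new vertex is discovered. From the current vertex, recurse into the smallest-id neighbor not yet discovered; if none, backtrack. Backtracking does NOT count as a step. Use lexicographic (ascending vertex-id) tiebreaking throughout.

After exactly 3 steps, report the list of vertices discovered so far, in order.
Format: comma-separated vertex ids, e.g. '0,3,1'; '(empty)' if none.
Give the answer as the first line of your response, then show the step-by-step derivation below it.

2,4,1

step 1: discover 2; path=2; order=2
step 2: discover 4; path=2>4; order=2,4
step 3: discover 1; path=2>4>1; order=2,4,1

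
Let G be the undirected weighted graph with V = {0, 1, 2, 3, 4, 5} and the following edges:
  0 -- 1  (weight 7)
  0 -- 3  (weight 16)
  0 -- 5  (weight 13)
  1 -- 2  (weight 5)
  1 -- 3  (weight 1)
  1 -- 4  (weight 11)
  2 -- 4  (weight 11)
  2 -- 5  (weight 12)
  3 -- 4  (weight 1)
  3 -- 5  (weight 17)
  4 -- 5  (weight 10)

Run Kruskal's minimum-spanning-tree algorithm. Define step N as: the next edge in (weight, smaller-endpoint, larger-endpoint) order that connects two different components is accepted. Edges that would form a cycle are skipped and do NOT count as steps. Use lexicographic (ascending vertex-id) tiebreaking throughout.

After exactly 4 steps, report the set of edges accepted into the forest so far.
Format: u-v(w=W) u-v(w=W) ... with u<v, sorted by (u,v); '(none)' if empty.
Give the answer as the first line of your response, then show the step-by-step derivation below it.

0-1(w=7) 1-2(w=5) 1-3(w=1) 3-4(w=1)

step 1: add edge 1-3 (w=1); MST = {1-3(w=1)}
step 2: add edge 3-4 (w=1); MST = {1-3(w=1) 3-4(w=1)}
step 3: add edge 1-2 (w=5); MST = {1-2(w=5) 1-3(w=1) 3-4(w=1)}
step 4: add edge 0-1 (w=7); MST = {0-1(w=7) 1-2(w=5) 1-3(w=1) 3-4(w=1)}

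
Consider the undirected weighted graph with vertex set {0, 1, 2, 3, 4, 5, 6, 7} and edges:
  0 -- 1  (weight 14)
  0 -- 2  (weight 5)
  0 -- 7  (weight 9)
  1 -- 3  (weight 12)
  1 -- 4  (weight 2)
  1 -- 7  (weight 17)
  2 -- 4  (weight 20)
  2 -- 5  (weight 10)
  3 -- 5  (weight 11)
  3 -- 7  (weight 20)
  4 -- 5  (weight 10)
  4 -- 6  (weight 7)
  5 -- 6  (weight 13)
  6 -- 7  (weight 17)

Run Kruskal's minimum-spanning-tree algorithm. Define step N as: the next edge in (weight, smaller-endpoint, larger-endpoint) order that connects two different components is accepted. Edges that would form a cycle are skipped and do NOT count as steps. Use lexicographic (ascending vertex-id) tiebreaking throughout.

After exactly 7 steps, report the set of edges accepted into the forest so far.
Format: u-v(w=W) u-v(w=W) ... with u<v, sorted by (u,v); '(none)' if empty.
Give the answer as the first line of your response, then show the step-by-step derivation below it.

0-2(w=5) 0-7(w=9) 1-4(w=2) 2-5(w=10) 3-5(w=11) 4-5(w=10) 4-6(w=7)

step 1: add edge 1-4 (w=2); MST = {1-4(w=2)}
step 2: add edge 0-2 (w=5); MST = {0-2(w=5) 1-4(w=2)}
step 3: add edge 4-6 (w=7); MST = {0-2(w=5) 1-4(w=2) 4-6(w=7)}
step 4: add edge 0-7 (w=9); MST = {0-2(w=5) 0-7(w=9) 1-4(w=2) 4-6(w=7)}
step 5: add edge 2-5 (w=10); MST = {0-2(w=5) 0-7(w=9) 1-4(w=2) 2-5(w=10) 4-6(w=7)}
step 6: add edge 4-5 (w=10); MST = {0-2(w=5) 0-7(w=9) 1-4(w=2) 2-5(w=10) 4-5(w=10) 4-6(w=7)}
step 7: add edge 3-5 (w=11); MST = {0-2(w=5) 0-7(w=9) 1-4(w=2) 2-5(w=10) 3-5(w=11) 4-5(w=10) 4-6(w=7)}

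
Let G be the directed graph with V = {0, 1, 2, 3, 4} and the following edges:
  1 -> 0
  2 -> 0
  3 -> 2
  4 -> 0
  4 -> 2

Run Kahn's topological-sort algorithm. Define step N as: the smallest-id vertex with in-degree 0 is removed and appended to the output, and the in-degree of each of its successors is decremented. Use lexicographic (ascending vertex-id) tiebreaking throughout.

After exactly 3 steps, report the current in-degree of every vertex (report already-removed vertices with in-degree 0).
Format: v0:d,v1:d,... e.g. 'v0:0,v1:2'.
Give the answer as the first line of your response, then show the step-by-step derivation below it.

v0:1,v1:0,v2:0,v3:0,v4:0

step 1: output 1; order=[1]; indeg=(2,0,2,0,0)
step 2: output 3; order=[1,3]; indeg=(2,0,1,0,0)
step 3: output 4; order=[1,3,4]; indeg=(1,0,0,0,0)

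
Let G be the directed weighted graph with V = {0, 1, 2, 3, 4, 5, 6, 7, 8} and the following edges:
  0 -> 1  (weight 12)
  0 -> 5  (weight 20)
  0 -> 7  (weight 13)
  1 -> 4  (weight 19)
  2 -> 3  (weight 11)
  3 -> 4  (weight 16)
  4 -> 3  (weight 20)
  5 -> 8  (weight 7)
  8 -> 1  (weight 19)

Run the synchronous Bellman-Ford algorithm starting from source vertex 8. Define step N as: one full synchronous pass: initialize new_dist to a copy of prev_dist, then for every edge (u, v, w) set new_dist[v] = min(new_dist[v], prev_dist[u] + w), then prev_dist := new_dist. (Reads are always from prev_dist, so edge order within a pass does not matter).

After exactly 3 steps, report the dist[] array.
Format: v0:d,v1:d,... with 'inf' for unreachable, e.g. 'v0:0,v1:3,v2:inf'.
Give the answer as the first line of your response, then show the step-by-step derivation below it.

v0:inf,v1:19,v2:inf,v3:58,v4:38,v5:inf,v6:inf,v7:inf,v8:0

step 1: dist = v0:inf,v1:19,v2:inf,v3:inf,v4:inf,v5:inf,v6:inf,v7:inf,v8:0
step 2: dist = v0:inf,v1:19,v2:inf,v3:inf,v4:38,v5:inf,v6:inf,v7:inf,v8:0
step 3: dist = v0:inf,v1:19,v2:inf,v3:58,v4:38,v5:inf,v6:inf,v7:inf,v8:0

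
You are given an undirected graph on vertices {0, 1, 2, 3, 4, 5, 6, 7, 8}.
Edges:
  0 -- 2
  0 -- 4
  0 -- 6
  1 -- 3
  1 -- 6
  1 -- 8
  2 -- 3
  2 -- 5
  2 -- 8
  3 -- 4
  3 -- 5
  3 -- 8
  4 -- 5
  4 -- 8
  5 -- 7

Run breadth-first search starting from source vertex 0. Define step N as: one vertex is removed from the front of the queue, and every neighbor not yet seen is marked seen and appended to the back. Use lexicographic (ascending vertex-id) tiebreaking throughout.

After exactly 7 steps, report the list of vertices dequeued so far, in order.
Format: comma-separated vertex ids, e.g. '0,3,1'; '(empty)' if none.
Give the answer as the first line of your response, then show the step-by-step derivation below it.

0,2,4,6,3,5,8

step 1: dequeue 0; queue=[2,4,6]; order=0
step 2: dequeue 2; queue=[4,6,3,5,8]; order=0,2
step 3: dequeue 4; queue=[6,3,5,8]; order=0,2,4
step 4: dequeue 6; queue=[3,5,8,1]; order=0,2,4,6
step 5: dequeue 3; queue=[5,8,1]; order=0,2,4,6,3
step 6: dequeue 5; queue=[8,1,7]; order=0,2,4,6,3,5
step 7: dequeue 8; queue=[1,7]; order=0,2,4,6,3,5,8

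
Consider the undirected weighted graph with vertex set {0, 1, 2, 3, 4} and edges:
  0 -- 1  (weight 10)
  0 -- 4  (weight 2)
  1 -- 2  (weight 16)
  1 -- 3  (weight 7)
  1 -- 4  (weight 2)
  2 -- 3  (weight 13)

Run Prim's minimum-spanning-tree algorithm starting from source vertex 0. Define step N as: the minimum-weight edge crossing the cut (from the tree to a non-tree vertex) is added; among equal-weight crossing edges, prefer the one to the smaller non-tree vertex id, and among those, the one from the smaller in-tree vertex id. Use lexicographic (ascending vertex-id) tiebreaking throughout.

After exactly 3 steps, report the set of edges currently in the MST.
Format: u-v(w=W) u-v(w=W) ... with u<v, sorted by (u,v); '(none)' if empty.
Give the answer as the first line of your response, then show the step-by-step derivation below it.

0-4(w=2) 1-3(w=7) 1-4(w=2)

step 1: add edge 0-4 (w=2); MST = {0-4(w=2)}
step 2: add edge 1-4 (w=2); MST = {0-4(w=2) 1-4(w=2)}
step 3: add edge 1-3 (w=7); MST = {0-4(w=2) 1-3(w=7) 1-4(w=2)}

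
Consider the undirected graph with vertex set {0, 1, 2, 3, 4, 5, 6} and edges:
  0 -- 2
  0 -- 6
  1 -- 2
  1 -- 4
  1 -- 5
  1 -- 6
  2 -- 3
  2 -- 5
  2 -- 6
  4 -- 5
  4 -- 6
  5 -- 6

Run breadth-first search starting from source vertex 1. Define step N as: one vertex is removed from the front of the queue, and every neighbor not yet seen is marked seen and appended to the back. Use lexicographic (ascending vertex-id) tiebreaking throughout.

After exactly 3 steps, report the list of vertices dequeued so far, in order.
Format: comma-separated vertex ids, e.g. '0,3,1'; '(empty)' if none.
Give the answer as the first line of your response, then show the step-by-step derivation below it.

1,2,4

step 1: dequeue 1; queue=[2,4,5,6]; order=1
step 2: dequeue 2; queue=[4,5,6,0,3]; order=1,2
step 3: dequeue 4; queue=[5,6,0,3]; order=1,2,4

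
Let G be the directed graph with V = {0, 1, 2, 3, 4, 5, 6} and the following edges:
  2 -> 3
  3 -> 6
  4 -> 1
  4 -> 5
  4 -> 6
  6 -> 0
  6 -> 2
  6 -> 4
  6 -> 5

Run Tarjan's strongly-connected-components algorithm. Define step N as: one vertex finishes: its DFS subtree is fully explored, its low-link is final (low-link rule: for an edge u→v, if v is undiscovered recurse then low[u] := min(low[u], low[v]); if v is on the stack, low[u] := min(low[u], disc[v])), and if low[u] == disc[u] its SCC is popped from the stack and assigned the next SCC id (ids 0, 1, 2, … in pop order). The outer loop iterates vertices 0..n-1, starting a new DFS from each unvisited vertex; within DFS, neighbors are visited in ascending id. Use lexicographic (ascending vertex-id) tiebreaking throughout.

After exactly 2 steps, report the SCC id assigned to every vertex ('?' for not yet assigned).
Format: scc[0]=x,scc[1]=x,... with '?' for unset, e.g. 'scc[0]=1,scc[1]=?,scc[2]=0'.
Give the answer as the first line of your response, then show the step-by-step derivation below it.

scc[0]=0,scc[1]=1,scc[2]=?,scc[3]=?,scc[4]=?,scc[5]=?,scc[6]=?

step 1: low=(low[0]=0,low[1]=?,low[2]=?,low[3]=?,low[4]=?,low[5]=?,low[6]=?); scc=(scc[0]=0,scc[1]=?,scc[2]=?,scc[3]=?,scc[4]=?,scc[5]=?,scc[6]=?)
step 2: low=(low[0]=0,low[1]=1,low[2]=?,low[3]=?,low[4]=?,low[5]=?,low[6]=?); scc=(scc[0]=0,scc[1]=1,scc[2]=?,scc[3]=?,scc[4]=?,scc[5]=?,scc[6]=?)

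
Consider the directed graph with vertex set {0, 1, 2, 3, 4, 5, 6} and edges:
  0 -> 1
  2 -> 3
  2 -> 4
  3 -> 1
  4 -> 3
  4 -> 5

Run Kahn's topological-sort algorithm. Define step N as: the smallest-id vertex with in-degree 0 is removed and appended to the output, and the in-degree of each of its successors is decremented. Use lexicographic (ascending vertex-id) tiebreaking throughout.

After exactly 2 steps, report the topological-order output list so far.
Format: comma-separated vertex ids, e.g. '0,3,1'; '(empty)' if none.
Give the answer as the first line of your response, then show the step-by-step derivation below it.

0,2

step 1: output 0; order=[0]; indeg=(0,1,0,2,1,1,0)
step 2: output 2; order=[0,2]; indeg=(0,1,0,1,0,1,0)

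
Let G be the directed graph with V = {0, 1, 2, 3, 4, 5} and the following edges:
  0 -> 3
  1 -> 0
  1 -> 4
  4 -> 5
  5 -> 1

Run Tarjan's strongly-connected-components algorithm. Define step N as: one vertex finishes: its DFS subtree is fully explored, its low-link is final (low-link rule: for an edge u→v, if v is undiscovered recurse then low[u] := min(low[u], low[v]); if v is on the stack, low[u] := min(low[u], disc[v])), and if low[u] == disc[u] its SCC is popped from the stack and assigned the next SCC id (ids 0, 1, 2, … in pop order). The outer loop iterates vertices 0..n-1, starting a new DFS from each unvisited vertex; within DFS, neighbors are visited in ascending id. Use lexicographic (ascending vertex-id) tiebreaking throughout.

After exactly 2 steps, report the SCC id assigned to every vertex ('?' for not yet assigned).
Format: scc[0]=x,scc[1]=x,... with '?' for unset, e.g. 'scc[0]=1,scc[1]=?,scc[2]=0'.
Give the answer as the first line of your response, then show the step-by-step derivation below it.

scc[0]=1,scc[1]=?,scc[2]=?,scc[3]=0,scc[4]=?,scc[5]=?

step 1: low=(low[0]=0,low[1]=?,low[2]=?,low[3]=1,low[4]=?,low[5]=?); scc=(scc[0]=?,scc[1]=?,scc[2]=?,scc[3]=0,scc[4]=?,scc[5]=?)
step 2: low=(low[0]=0,low[1]=?,low[2]=?,low[3]=1,low[4]=?,low[5]=?); scc=(scc[0]=1,scc[1]=?,scc[2]=?,scc[3]=0,scc[4]=?,scc[5]=?)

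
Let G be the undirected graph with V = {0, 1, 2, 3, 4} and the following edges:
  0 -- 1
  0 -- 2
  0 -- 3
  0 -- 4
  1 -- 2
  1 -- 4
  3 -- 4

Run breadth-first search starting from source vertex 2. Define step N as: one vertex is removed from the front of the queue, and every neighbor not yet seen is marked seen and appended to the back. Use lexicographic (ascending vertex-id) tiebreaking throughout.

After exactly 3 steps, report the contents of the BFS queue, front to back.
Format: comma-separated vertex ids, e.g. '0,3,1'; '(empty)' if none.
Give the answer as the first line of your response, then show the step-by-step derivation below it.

3,4

step 1: dequeue 2; queue=[0,1]; order=2
step 2: dequeue 0; queue=[1,3,4]; order=2,0
step 3: dequeue 1; queue=[3,4]; order=2,0,1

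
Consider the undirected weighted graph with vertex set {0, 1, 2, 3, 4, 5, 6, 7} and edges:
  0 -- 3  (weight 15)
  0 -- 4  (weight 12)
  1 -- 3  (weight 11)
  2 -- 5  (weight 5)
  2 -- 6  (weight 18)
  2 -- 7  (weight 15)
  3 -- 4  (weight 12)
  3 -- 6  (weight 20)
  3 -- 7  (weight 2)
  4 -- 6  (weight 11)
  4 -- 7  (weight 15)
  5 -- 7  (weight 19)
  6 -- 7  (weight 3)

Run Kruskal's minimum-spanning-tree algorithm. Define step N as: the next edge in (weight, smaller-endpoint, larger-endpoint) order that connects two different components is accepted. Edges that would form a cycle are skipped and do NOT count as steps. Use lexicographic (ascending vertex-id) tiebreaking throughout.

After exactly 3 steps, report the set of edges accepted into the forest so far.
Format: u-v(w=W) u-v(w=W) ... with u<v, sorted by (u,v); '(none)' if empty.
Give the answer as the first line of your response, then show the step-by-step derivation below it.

2-5(w=5) 3-7(w=2) 6-7(w=3)

step 1: add edge 3-7 (w=2); MST = {3-7(w=2)}
step 2: add edge 6-7 (w=3); MST = {3-7(w=2) 6-7(w=3)}
step 3: add edge 2-5 (w=5); MST = {2-5(w=5) 3-7(w=2) 6-7(w=3)}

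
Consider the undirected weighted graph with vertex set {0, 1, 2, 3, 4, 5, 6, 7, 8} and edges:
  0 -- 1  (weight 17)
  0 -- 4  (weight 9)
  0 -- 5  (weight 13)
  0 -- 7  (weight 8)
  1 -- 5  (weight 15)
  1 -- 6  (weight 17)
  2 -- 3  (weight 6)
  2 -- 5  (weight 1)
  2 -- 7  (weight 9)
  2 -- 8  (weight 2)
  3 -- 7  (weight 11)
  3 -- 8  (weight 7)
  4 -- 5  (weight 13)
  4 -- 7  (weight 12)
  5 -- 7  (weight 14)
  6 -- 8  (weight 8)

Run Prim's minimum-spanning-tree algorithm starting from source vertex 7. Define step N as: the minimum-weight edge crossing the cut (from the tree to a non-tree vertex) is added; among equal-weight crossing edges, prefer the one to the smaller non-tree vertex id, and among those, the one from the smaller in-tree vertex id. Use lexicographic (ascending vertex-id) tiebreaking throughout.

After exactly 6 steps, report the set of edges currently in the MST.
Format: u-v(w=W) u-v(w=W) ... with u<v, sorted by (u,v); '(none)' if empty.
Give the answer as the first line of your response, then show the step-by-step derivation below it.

0-7(w=8) 2-3(w=6) 2-5(w=1) 2-7(w=9) 2-8(w=2) 6-8(w=8)

step 1: add edge 0-7 (w=8); MST = {0-7(w=8)}
step 2: add edge 2-7 (w=9); MST = {0-7(w=8) 2-7(w=9)}
step 3: add edge 2-5 (w=1); MST = {0-7(w=8) 2-5(w=1) 2-7(w=9)}
step 4: add edge 2-8 (w=2); MST = {0-7(w=8) 2-5(w=1) 2-7(w=9) 2-8(w=2)}
step 5: add edge 2-3 (w=6); MST = {0-7(w=8) 2-3(w=6) 2-5(w=1) 2-7(w=9) 2-8(w=2)}
step 6: add edge 6-8 (w=8); MST = {0-7(w=8) 2-3(w=6) 2-5(w=1) 2-7(w=9) 2-8(w=2) 6-8(w=8)}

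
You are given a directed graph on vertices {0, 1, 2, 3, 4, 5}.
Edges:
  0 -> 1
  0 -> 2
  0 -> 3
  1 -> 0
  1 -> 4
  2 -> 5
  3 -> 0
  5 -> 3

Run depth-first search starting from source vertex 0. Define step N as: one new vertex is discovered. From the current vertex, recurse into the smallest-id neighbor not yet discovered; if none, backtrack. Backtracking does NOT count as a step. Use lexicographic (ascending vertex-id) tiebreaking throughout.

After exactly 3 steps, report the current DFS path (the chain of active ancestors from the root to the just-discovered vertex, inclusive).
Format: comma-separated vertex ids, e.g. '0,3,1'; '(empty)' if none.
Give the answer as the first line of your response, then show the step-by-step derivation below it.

0,1,4

step 1: discover 0; path=0; order=0
step 2: discover 1; path=0>1; order=0,1
step 3: discover 4; path=0>1>4; order=0,1,4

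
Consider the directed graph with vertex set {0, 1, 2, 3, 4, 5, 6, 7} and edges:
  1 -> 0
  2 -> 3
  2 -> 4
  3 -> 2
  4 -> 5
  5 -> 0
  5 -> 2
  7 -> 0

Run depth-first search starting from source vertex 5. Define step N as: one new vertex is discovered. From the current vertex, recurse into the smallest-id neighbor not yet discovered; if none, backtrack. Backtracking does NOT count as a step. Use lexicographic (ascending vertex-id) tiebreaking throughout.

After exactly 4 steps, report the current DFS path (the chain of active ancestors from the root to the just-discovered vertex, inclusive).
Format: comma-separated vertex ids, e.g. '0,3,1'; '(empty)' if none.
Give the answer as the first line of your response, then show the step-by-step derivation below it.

5,2,3

step 1: discover 5; path=5; order=5
step 2: discover 0; path=5>0; order=5,0
step 3: discover 2; path=5>2; order=5,0,2
step 4: discover 3; path=5>2>3; order=5,0,2,3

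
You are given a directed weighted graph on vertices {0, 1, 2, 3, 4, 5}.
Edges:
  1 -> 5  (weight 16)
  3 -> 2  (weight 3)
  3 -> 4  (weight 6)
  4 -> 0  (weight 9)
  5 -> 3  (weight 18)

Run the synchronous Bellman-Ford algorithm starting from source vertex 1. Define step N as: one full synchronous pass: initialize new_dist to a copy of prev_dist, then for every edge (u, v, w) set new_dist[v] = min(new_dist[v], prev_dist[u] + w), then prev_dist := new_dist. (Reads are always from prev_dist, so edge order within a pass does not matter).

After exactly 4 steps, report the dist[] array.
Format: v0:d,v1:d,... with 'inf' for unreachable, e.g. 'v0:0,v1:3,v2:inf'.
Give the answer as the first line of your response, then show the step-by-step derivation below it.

v0:49,v1:0,v2:37,v3:34,v4:40,v5:16

step 1: dist = v0:inf,v1:0,v2:inf,v3:inf,v4:inf,v5:16
step 2: dist = v0:inf,v1:0,v2:inf,v3:34,v4:inf,v5:16
step 3: dist = v0:inf,v1:0,v2:37,v3:34,v4:40,v5:16
step 4: dist = v0:49,v1:0,v2:37,v3:34,v4:40,v5:16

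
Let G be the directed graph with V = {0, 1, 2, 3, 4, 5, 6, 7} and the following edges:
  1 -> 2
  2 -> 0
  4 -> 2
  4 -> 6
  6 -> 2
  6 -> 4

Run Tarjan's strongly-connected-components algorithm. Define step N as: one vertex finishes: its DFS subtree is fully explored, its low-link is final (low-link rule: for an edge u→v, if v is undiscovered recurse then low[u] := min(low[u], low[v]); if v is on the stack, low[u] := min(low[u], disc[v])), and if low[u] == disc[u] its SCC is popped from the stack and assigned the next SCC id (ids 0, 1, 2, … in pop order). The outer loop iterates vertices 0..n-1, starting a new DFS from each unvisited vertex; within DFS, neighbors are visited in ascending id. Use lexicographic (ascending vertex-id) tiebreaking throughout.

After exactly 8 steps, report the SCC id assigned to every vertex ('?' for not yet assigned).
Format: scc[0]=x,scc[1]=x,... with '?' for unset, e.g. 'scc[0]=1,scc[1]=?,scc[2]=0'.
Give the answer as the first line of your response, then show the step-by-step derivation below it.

scc[0]=0,scc[1]=2,scc[2]=1,scc[3]=3,scc[4]=4,scc[5]=5,scc[6]=4,scc[7]=6

step 1: low=(low[0]=0,low[1]=?,low[2]=?,low[3]=?,low[4]=?,low[5]=?,low[6]=?,low[7]=?); scc=(scc[0]=0,scc[1]=?,scc[2]=?,scc[3]=?,scc[4]=?,scc[5]=?,scc[6]=?,scc[7]=?)
step 2: low=(low[0]=0,low[1]=1,low[2]=2,low[3]=?,low[4]=?,low[5]=?,low[6]=?,low[7]=?); scc=(scc[0]=0,scc[1]=?,scc[2]=1,scc[3]=?,scc[4]=?,scc[5]=?,scc[6]=?,scc[7]=?)
step 3: low=(low[0]=0,low[1]=1,low[2]=2,low[3]=?,low[4]=?,low[5]=?,low[6]=?,low[7]=?); scc=(scc[0]=0,scc[1]=2,scc[2]=1,scc[3]=?,scc[4]=?,scc[5]=?,scc[6]=?,scc[7]=?)
step 4: low=(low[0]=0,low[1]=1,low[2]=2,low[3]=3,low[4]=?,low[5]=?,low[6]=?,low[7]=?); scc=(scc[0]=0,scc[1]=2,scc[2]=1,scc[3]=3,scc[4]=?,scc[5]=?,scc[6]=?,scc[7]=?)
step 5: low=(low[0]=0,low[1]=1,low[2]=2,low[3]=3,low[4]=4,low[5]=?,low[6]=4,low[7]=?); scc=(scc[0]=0,scc[1]=2,scc[2]=1,scc[3]=3,scc[4]=?,scc[5]=?,scc[6]=?,scc[7]=?)
step 6: low=(low[0]=0,low[1]=1,low[2]=2,low[3]=3,low[4]=4,low[5]=?,low[6]=4,low[7]=?); scc=(scc[0]=0,scc[1]=2,scc[2]=1,scc[3]=3,scc[4]=4,scc[5]=?,scc[6]=4,scc[7]=?)
step 7: low=(low[0]=0,low[1]=1,low[2]=2,low[3]=3,low[4]=4,low[5]=6,low[6]=4,low[7]=?); scc=(scc[0]=0,scc[1]=2,scc[2]=1,scc[3]=3,scc[4]=4,scc[5]=5,scc[6]=4,scc[7]=?)
step 8: low=(low[0]=0,low[1]=1,low[2]=2,low[3]=3,low[4]=4,low[5]=6,low[6]=4,low[7]=7); scc=(scc[0]=0,scc[1]=2,scc[2]=1,scc[3]=3,scc[4]=4,scc[5]=5,scc[6]=4,scc[7]=6)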